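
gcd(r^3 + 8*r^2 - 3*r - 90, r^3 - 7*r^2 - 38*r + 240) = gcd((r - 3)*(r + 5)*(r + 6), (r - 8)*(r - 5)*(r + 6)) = r + 6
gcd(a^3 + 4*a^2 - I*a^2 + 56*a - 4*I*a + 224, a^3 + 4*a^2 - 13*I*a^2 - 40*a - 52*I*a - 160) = a^2 + a*(4 - 8*I) - 32*I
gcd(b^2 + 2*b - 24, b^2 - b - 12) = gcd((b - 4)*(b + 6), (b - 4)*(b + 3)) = b - 4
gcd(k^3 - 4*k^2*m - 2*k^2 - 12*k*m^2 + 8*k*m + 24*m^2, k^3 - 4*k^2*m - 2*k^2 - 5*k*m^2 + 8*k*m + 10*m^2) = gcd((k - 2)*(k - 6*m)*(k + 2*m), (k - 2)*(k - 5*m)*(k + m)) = k - 2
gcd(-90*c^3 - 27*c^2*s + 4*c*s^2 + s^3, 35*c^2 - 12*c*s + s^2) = -5*c + s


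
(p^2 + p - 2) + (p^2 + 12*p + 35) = 2*p^2 + 13*p + 33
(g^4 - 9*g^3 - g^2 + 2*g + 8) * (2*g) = 2*g^5 - 18*g^4 - 2*g^3 + 4*g^2 + 16*g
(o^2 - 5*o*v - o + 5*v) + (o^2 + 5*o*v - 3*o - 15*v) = 2*o^2 - 4*o - 10*v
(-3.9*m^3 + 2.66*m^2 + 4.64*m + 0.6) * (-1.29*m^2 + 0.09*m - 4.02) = 5.031*m^5 - 3.7824*m^4 + 9.9318*m^3 - 11.0496*m^2 - 18.5988*m - 2.412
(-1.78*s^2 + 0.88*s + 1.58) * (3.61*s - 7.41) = -6.4258*s^3 + 16.3666*s^2 - 0.817*s - 11.7078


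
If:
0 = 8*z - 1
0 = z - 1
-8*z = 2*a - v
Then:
No Solution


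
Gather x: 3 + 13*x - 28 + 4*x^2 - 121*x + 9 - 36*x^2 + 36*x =-32*x^2 - 72*x - 16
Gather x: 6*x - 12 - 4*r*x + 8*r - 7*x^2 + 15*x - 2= 8*r - 7*x^2 + x*(21 - 4*r) - 14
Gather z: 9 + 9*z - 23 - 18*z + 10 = -9*z - 4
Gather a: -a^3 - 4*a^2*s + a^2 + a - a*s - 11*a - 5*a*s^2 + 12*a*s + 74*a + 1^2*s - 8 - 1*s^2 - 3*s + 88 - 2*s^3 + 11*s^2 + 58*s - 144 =-a^3 + a^2*(1 - 4*s) + a*(-5*s^2 + 11*s + 64) - 2*s^3 + 10*s^2 + 56*s - 64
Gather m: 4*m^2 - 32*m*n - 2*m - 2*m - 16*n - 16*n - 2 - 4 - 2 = 4*m^2 + m*(-32*n - 4) - 32*n - 8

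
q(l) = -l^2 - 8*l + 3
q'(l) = -2*l - 8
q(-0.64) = 7.71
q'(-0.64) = -6.72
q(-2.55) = 16.90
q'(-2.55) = -2.90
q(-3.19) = 18.34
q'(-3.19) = -1.62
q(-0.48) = 6.61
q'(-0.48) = -7.04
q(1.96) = -16.52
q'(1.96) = -11.92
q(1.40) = -10.16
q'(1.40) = -10.80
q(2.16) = -18.95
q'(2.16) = -12.32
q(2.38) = -21.70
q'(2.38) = -12.76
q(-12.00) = -45.00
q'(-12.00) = 16.00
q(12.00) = -237.00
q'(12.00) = -32.00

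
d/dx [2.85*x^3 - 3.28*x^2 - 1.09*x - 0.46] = 8.55*x^2 - 6.56*x - 1.09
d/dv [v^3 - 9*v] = 3*v^2 - 9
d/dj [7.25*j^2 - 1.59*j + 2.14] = 14.5*j - 1.59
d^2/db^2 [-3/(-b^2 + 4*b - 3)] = 6*(-b^2 + 4*b + 4*(b - 2)^2 - 3)/(b^2 - 4*b + 3)^3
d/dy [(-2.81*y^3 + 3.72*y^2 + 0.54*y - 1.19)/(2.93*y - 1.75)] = (-16.4666*y^3 + 25.6521*y^2 - 13.02*y + 2.5417)/(8.5849*y^2 - 10.255*y + 3.0625)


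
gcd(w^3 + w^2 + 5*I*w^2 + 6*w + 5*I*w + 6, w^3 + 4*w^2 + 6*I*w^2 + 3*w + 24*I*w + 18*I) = w^2 + w*(1 + 6*I) + 6*I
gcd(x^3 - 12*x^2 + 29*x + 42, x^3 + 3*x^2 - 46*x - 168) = x - 7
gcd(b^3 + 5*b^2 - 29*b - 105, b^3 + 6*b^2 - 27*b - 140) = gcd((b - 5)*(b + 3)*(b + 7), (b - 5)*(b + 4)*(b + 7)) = b^2 + 2*b - 35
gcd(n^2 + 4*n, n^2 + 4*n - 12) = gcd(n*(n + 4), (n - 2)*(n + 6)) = 1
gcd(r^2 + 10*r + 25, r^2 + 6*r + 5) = r + 5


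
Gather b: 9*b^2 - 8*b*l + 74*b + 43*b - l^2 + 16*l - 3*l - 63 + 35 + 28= 9*b^2 + b*(117 - 8*l) - l^2 + 13*l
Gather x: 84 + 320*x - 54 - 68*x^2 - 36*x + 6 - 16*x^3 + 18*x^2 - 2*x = -16*x^3 - 50*x^2 + 282*x + 36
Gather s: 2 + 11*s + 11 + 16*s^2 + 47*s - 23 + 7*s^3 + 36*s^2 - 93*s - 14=7*s^3 + 52*s^2 - 35*s - 24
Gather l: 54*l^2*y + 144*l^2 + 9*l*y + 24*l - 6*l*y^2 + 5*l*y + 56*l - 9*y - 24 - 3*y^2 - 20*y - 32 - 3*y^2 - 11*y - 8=l^2*(54*y + 144) + l*(-6*y^2 + 14*y + 80) - 6*y^2 - 40*y - 64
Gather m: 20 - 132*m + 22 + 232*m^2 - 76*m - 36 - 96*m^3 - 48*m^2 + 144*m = -96*m^3 + 184*m^2 - 64*m + 6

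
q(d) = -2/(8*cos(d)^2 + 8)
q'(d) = -32*sin(d)*cos(d)/(8*cos(d)^2 + 8)^2 = -sin(2*d)/(cos(2*d) + 3)^2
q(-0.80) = -0.17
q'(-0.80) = 0.11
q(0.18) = -0.13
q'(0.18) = -0.02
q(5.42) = -0.18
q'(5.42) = 0.12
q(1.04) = -0.20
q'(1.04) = -0.14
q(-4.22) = -0.20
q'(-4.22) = 0.14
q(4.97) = -0.23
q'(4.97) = 0.11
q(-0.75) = -0.16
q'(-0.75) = 0.11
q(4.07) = -0.18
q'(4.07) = -0.13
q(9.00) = -0.14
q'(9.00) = 0.06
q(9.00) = -0.14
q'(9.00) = 0.06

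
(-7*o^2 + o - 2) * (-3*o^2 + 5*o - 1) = 21*o^4 - 38*o^3 + 18*o^2 - 11*o + 2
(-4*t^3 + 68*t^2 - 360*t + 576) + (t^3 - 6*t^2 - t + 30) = -3*t^3 + 62*t^2 - 361*t + 606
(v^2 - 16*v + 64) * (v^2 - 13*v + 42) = v^4 - 29*v^3 + 314*v^2 - 1504*v + 2688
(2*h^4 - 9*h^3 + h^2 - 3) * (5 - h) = -2*h^5 + 19*h^4 - 46*h^3 + 5*h^2 + 3*h - 15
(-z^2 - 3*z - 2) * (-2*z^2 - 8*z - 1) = 2*z^4 + 14*z^3 + 29*z^2 + 19*z + 2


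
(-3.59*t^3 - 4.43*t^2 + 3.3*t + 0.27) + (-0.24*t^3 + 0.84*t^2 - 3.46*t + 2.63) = -3.83*t^3 - 3.59*t^2 - 0.16*t + 2.9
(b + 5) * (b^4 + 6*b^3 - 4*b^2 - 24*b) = b^5 + 11*b^4 + 26*b^3 - 44*b^2 - 120*b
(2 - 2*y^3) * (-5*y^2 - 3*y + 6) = 10*y^5 + 6*y^4 - 12*y^3 - 10*y^2 - 6*y + 12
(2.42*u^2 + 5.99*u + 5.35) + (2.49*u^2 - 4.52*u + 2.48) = 4.91*u^2 + 1.47*u + 7.83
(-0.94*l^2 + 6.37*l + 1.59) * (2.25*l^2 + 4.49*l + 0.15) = -2.115*l^4 + 10.1119*l^3 + 32.0378*l^2 + 8.0946*l + 0.2385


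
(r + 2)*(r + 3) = r^2 + 5*r + 6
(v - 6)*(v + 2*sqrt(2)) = v^2 - 6*v + 2*sqrt(2)*v - 12*sqrt(2)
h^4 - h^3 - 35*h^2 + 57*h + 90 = (h - 5)*(h - 3)*(h + 1)*(h + 6)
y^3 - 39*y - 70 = (y - 7)*(y + 2)*(y + 5)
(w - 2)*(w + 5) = w^2 + 3*w - 10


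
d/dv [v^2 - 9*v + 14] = 2*v - 9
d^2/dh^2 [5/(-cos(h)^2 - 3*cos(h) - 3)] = 5*(4*sin(h)^4 + sin(h)^2 - 81*cos(h)/4 + 9*cos(3*h)/4 - 17)/(-sin(h)^2 + 3*cos(h) + 4)^3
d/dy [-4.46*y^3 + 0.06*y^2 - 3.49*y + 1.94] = -13.38*y^2 + 0.12*y - 3.49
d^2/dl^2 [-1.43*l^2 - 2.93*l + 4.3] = -2.86000000000000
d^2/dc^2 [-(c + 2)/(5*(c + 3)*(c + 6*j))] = 2*(-(c + 2)*(c + 3)^2 - (c + 2)*(c + 3)*(c + 6*j) - (c + 2)*(c + 6*j)^2 + (c + 3)^2*(c + 6*j) + (c + 3)*(c + 6*j)^2)/(5*(c + 3)^3*(c + 6*j)^3)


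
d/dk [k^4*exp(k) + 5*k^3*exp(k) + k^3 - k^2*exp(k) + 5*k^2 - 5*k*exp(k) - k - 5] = k^4*exp(k) + 9*k^3*exp(k) + 14*k^2*exp(k) + 3*k^2 - 7*k*exp(k) + 10*k - 5*exp(k) - 1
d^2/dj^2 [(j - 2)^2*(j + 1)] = 6*j - 6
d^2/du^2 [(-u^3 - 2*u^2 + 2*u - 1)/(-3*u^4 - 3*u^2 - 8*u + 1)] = 2*(9*u^9 + 54*u^8 - 135*u^7 - 96*u^6 - 306*u^5 + 297*u^4 - 11*u^3 + 39*u^2 + 57*u + 53)/(27*u^12 + 81*u^10 + 216*u^9 + 54*u^8 + 432*u^7 + 549*u^6 + 72*u^5 + 558*u^4 + 368*u^3 - 183*u^2 + 24*u - 1)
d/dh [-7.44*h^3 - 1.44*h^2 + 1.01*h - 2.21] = -22.32*h^2 - 2.88*h + 1.01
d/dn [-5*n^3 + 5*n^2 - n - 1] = -15*n^2 + 10*n - 1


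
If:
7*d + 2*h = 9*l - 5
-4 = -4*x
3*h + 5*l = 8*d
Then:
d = l - 15/37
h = l - 40/37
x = 1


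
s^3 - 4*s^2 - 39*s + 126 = (s - 7)*(s - 3)*(s + 6)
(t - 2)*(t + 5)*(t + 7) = t^3 + 10*t^2 + 11*t - 70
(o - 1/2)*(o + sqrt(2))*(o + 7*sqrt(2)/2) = o^3 - o^2/2 + 9*sqrt(2)*o^2/2 - 9*sqrt(2)*o/4 + 7*o - 7/2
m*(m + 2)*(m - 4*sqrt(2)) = m^3 - 4*sqrt(2)*m^2 + 2*m^2 - 8*sqrt(2)*m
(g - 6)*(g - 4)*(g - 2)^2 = g^4 - 14*g^3 + 68*g^2 - 136*g + 96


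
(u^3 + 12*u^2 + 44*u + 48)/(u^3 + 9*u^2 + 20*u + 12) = (u + 4)/(u + 1)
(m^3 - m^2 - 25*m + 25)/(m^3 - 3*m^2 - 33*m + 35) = (m - 5)/(m - 7)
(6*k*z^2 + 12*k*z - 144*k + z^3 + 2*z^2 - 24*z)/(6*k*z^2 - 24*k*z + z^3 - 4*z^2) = (z + 6)/z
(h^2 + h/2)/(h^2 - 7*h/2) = (2*h + 1)/(2*h - 7)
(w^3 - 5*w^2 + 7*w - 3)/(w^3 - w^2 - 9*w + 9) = (w - 1)/(w + 3)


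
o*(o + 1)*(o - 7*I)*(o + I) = o^4 + o^3 - 6*I*o^3 + 7*o^2 - 6*I*o^2 + 7*o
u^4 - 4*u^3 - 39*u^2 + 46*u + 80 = (u - 8)*(u - 2)*(u + 1)*(u + 5)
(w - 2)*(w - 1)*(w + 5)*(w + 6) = w^4 + 8*w^3 - w^2 - 68*w + 60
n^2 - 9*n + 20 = (n - 5)*(n - 4)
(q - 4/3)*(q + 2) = q^2 + 2*q/3 - 8/3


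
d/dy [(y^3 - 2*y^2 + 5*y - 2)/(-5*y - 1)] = (-10*y^3 + 7*y^2 + 4*y - 15)/(25*y^2 + 10*y + 1)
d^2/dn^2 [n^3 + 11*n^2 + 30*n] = 6*n + 22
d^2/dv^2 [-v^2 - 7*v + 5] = -2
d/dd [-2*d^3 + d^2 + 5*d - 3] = -6*d^2 + 2*d + 5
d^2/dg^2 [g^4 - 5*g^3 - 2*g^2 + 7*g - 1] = 12*g^2 - 30*g - 4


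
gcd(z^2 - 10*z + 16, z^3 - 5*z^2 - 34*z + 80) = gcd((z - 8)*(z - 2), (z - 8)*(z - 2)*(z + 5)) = z^2 - 10*z + 16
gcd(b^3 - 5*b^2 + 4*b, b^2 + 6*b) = b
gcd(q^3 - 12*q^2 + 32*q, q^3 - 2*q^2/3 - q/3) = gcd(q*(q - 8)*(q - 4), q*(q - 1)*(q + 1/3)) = q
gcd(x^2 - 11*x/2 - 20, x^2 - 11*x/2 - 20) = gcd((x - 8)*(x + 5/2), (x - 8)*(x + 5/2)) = x^2 - 11*x/2 - 20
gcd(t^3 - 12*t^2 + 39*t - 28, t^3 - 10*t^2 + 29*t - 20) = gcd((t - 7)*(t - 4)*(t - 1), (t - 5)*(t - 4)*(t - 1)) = t^2 - 5*t + 4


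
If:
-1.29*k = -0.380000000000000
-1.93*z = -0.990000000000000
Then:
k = 0.29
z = 0.51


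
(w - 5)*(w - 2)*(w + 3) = w^3 - 4*w^2 - 11*w + 30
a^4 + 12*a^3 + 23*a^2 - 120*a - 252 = (a - 3)*(a + 2)*(a + 6)*(a + 7)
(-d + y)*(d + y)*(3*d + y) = -3*d^3 - d^2*y + 3*d*y^2 + y^3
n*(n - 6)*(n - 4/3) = n^3 - 22*n^2/3 + 8*n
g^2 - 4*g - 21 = (g - 7)*(g + 3)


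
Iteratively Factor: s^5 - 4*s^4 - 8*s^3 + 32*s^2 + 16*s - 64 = (s + 2)*(s^4 - 6*s^3 + 4*s^2 + 24*s - 32) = (s - 4)*(s + 2)*(s^3 - 2*s^2 - 4*s + 8) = (s - 4)*(s - 2)*(s + 2)*(s^2 - 4) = (s - 4)*(s - 2)^2*(s + 2)*(s + 2)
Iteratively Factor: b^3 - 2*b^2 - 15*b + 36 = (b - 3)*(b^2 + b - 12) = (b - 3)*(b + 4)*(b - 3)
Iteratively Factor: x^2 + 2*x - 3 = (x + 3)*(x - 1)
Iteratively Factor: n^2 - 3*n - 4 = (n + 1)*(n - 4)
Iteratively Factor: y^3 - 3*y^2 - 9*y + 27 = (y - 3)*(y^2 - 9) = (y - 3)^2*(y + 3)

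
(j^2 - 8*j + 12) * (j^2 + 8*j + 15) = j^4 - 37*j^2 - 24*j + 180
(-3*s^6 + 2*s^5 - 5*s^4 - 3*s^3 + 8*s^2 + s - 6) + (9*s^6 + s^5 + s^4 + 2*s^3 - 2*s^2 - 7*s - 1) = 6*s^6 + 3*s^5 - 4*s^4 - s^3 + 6*s^2 - 6*s - 7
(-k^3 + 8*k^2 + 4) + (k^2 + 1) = -k^3 + 9*k^2 + 5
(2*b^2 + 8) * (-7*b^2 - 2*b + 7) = -14*b^4 - 4*b^3 - 42*b^2 - 16*b + 56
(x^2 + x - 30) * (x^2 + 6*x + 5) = x^4 + 7*x^3 - 19*x^2 - 175*x - 150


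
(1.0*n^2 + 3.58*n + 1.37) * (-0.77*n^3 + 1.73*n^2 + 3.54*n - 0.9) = -0.77*n^5 - 1.0266*n^4 + 8.6785*n^3 + 14.1433*n^2 + 1.6278*n - 1.233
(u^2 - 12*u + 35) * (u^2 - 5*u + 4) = u^4 - 17*u^3 + 99*u^2 - 223*u + 140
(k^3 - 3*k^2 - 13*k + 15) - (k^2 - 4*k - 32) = k^3 - 4*k^2 - 9*k + 47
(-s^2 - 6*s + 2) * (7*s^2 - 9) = -7*s^4 - 42*s^3 + 23*s^2 + 54*s - 18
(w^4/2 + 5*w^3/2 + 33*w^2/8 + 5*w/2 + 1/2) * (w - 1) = w^5/2 + 2*w^4 + 13*w^3/8 - 13*w^2/8 - 2*w - 1/2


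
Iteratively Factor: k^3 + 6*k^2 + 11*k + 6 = (k + 3)*(k^2 + 3*k + 2) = (k + 1)*(k + 3)*(k + 2)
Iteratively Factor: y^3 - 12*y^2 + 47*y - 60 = (y - 4)*(y^2 - 8*y + 15) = (y - 5)*(y - 4)*(y - 3)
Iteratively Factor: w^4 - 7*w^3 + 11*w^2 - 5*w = (w - 5)*(w^3 - 2*w^2 + w) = w*(w - 5)*(w^2 - 2*w + 1) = w*(w - 5)*(w - 1)*(w - 1)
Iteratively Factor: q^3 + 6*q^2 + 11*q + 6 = (q + 3)*(q^2 + 3*q + 2) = (q + 1)*(q + 3)*(q + 2)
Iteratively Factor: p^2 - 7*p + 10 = (p - 5)*(p - 2)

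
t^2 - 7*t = t*(t - 7)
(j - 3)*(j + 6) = j^2 + 3*j - 18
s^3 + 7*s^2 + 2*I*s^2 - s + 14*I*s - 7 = (s + 7)*(s + I)^2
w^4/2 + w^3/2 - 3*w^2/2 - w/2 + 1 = (w/2 + 1)*(w - 1)^2*(w + 1)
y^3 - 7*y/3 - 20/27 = (y - 5/3)*(y + 1/3)*(y + 4/3)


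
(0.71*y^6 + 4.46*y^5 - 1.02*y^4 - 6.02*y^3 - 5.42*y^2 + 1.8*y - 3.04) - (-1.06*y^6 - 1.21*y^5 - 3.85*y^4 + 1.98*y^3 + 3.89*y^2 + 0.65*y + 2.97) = 1.77*y^6 + 5.67*y^5 + 2.83*y^4 - 8.0*y^3 - 9.31*y^2 + 1.15*y - 6.01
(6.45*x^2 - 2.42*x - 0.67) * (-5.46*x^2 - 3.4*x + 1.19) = -35.217*x^4 - 8.7168*x^3 + 19.5617*x^2 - 0.6018*x - 0.7973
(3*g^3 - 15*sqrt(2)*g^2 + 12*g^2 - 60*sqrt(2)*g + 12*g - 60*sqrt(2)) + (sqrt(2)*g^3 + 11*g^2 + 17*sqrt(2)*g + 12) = sqrt(2)*g^3 + 3*g^3 - 15*sqrt(2)*g^2 + 23*g^2 - 43*sqrt(2)*g + 12*g - 60*sqrt(2) + 12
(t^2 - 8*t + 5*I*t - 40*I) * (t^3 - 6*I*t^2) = t^5 - 8*t^4 - I*t^4 + 30*t^3 + 8*I*t^3 - 240*t^2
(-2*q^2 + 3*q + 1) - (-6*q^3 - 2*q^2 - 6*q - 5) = 6*q^3 + 9*q + 6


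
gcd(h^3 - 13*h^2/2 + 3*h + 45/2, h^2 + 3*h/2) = h + 3/2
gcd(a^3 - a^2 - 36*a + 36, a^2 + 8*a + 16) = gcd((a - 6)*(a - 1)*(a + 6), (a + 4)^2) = 1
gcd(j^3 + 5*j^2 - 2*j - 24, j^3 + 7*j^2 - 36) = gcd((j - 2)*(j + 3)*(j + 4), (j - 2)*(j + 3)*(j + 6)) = j^2 + j - 6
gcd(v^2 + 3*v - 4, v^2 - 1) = v - 1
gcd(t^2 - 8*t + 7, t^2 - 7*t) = t - 7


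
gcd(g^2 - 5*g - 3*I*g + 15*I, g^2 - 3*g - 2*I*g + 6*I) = 1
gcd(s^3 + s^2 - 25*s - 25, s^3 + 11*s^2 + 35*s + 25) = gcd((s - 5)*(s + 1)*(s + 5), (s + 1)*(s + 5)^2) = s^2 + 6*s + 5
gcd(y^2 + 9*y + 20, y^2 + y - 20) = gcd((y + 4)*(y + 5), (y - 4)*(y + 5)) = y + 5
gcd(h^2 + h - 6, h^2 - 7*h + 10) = h - 2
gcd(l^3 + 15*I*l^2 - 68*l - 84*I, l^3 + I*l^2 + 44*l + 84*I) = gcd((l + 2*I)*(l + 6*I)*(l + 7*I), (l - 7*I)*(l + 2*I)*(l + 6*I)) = l^2 + 8*I*l - 12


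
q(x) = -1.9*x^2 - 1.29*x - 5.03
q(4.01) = -40.76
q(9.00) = -170.54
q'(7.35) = -29.22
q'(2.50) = -10.79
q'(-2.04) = 6.46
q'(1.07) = -5.36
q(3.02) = -26.25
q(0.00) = -5.03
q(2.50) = -20.13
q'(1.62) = -7.45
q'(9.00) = -35.49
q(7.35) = -117.15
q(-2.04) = -10.31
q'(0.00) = -1.29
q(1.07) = -8.59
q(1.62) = -12.11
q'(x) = -3.8*x - 1.29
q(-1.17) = -6.12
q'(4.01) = -16.53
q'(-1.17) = 3.16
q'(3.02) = -12.77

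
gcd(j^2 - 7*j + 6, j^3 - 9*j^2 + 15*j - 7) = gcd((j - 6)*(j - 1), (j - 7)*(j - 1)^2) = j - 1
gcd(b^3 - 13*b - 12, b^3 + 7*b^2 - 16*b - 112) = b - 4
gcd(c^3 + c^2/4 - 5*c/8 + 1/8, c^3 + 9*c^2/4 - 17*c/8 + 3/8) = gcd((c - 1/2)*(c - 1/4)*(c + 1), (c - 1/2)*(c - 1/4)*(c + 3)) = c^2 - 3*c/4 + 1/8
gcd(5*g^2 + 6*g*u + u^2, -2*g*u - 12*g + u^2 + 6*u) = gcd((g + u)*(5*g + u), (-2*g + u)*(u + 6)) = 1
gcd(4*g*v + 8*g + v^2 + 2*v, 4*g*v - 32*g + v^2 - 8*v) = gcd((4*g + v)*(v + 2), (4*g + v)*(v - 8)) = 4*g + v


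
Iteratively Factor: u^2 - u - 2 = (u + 1)*(u - 2)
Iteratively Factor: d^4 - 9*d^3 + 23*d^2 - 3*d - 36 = (d - 3)*(d^3 - 6*d^2 + 5*d + 12) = (d - 3)*(d + 1)*(d^2 - 7*d + 12) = (d - 4)*(d - 3)*(d + 1)*(d - 3)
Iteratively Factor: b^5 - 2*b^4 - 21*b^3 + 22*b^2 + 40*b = (b + 1)*(b^4 - 3*b^3 - 18*b^2 + 40*b) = (b - 2)*(b + 1)*(b^3 - b^2 - 20*b) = b*(b - 2)*(b + 1)*(b^2 - b - 20) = b*(b - 2)*(b + 1)*(b + 4)*(b - 5)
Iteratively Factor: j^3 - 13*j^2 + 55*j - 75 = (j - 3)*(j^2 - 10*j + 25) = (j - 5)*(j - 3)*(j - 5)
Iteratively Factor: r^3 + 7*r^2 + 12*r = (r)*(r^2 + 7*r + 12) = r*(r + 4)*(r + 3)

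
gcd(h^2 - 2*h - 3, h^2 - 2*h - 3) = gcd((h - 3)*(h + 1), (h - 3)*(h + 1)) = h^2 - 2*h - 3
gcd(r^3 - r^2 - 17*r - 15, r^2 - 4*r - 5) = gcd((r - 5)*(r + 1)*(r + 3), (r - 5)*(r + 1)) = r^2 - 4*r - 5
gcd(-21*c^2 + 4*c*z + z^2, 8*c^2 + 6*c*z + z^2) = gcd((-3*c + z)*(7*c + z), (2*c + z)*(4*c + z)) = 1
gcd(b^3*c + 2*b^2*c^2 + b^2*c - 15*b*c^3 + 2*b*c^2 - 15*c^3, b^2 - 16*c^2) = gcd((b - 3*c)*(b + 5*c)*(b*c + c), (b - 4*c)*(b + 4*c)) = 1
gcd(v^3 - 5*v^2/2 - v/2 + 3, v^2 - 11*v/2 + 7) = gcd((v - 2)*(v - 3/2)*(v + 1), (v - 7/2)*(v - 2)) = v - 2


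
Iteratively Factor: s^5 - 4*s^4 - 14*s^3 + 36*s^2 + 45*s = (s)*(s^4 - 4*s^3 - 14*s^2 + 36*s + 45) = s*(s + 1)*(s^3 - 5*s^2 - 9*s + 45) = s*(s - 5)*(s + 1)*(s^2 - 9) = s*(s - 5)*(s - 3)*(s + 1)*(s + 3)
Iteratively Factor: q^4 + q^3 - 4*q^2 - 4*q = (q - 2)*(q^3 + 3*q^2 + 2*q) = (q - 2)*(q + 1)*(q^2 + 2*q) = q*(q - 2)*(q + 1)*(q + 2)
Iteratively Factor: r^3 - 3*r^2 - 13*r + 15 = (r - 5)*(r^2 + 2*r - 3) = (r - 5)*(r - 1)*(r + 3)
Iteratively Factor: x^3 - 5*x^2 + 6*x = (x - 3)*(x^2 - 2*x) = x*(x - 3)*(x - 2)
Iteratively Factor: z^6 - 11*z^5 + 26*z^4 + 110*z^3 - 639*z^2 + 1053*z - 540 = (z - 3)*(z^5 - 8*z^4 + 2*z^3 + 116*z^2 - 291*z + 180) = (z - 3)^2*(z^4 - 5*z^3 - 13*z^2 + 77*z - 60) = (z - 3)^2*(z + 4)*(z^3 - 9*z^2 + 23*z - 15) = (z - 5)*(z - 3)^2*(z + 4)*(z^2 - 4*z + 3) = (z - 5)*(z - 3)^2*(z - 1)*(z + 4)*(z - 3)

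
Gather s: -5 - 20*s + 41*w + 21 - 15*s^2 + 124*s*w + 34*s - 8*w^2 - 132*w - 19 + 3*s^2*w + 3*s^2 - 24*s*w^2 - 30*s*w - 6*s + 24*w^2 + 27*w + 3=s^2*(3*w - 12) + s*(-24*w^2 + 94*w + 8) + 16*w^2 - 64*w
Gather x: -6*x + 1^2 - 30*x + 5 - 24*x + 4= 10 - 60*x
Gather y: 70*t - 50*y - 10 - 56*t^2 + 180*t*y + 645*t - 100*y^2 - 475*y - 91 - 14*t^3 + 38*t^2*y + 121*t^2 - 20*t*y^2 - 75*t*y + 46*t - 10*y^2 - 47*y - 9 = -14*t^3 + 65*t^2 + 761*t + y^2*(-20*t - 110) + y*(38*t^2 + 105*t - 572) - 110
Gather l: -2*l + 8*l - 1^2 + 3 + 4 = 6*l + 6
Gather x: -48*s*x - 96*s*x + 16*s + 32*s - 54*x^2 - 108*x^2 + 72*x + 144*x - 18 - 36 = 48*s - 162*x^2 + x*(216 - 144*s) - 54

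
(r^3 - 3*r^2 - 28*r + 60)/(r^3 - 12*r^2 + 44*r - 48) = (r + 5)/(r - 4)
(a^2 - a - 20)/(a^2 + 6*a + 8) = (a - 5)/(a + 2)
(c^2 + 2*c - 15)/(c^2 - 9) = (c + 5)/(c + 3)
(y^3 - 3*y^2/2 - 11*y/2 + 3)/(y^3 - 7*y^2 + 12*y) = (y^2 + 3*y/2 - 1)/(y*(y - 4))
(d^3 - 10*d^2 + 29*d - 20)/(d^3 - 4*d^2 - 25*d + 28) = (d^2 - 9*d + 20)/(d^2 - 3*d - 28)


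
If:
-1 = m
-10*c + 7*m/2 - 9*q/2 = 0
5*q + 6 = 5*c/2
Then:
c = 38/245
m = -1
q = -55/49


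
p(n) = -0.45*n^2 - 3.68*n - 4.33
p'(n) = -0.9*n - 3.68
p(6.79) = -50.06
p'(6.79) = -9.79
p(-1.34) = -0.21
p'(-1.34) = -2.47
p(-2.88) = 2.54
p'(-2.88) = -1.09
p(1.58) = -11.27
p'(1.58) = -5.10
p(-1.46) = 0.08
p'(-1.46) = -2.37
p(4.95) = -33.57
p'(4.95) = -8.14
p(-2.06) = 1.34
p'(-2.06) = -1.83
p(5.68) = -39.75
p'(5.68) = -8.79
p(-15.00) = -50.38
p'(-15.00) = 9.82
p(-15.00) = -50.38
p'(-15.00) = 9.82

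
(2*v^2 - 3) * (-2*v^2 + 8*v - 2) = -4*v^4 + 16*v^3 + 2*v^2 - 24*v + 6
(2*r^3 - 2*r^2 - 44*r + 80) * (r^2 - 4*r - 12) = 2*r^5 - 10*r^4 - 60*r^3 + 280*r^2 + 208*r - 960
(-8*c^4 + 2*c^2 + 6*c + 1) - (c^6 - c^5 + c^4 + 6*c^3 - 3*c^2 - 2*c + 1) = -c^6 + c^5 - 9*c^4 - 6*c^3 + 5*c^2 + 8*c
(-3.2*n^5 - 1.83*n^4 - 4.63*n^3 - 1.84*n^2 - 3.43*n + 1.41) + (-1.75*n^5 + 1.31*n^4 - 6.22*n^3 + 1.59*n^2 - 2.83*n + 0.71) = -4.95*n^5 - 0.52*n^4 - 10.85*n^3 - 0.25*n^2 - 6.26*n + 2.12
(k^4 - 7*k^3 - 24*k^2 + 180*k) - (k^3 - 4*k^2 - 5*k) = k^4 - 8*k^3 - 20*k^2 + 185*k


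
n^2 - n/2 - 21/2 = (n - 7/2)*(n + 3)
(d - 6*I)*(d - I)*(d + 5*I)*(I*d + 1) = I*d^4 + 3*d^3 + 27*I*d^2 + 59*d - 30*I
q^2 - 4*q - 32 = (q - 8)*(q + 4)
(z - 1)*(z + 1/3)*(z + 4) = z^3 + 10*z^2/3 - 3*z - 4/3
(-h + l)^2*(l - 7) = h^2*l - 7*h^2 - 2*h*l^2 + 14*h*l + l^3 - 7*l^2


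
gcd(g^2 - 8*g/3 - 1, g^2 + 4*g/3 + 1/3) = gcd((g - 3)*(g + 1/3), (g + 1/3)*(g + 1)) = g + 1/3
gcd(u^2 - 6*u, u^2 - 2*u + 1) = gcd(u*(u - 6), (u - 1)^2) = 1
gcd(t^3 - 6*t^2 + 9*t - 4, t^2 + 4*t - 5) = t - 1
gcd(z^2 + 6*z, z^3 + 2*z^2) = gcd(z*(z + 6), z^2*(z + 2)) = z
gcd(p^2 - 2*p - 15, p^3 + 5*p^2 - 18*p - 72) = p + 3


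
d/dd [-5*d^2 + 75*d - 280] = 75 - 10*d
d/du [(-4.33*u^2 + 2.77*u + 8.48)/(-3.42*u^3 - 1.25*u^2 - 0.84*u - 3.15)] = (-14.8086*u^4 + 18.9468*u^3 + 94.1045*u^2 + 48.479*u - 1.6023)/(11.6964*u^6 + 8.55*u^5 + 7.3081*u^4 + 23.646*u^3 + 8.5806*u^2 + 5.292*u + 9.9225)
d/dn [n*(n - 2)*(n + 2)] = 3*n^2 - 4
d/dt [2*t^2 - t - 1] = 4*t - 1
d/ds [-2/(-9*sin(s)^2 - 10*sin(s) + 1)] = -4*(9*sin(s) + 5)*cos(s)/(9*sin(s)^2 + 10*sin(s) - 1)^2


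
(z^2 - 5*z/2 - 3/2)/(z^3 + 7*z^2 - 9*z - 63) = (z + 1/2)/(z^2 + 10*z + 21)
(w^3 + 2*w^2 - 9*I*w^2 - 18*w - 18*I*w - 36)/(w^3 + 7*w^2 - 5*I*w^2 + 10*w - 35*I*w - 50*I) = (w^2 - 9*I*w - 18)/(w^2 + 5*w*(1 - I) - 25*I)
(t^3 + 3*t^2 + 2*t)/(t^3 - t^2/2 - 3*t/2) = 2*(t + 2)/(2*t - 3)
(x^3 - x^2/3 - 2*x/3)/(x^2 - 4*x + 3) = x*(3*x + 2)/(3*(x - 3))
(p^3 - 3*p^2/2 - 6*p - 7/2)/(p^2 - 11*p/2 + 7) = (p^2 + 2*p + 1)/(p - 2)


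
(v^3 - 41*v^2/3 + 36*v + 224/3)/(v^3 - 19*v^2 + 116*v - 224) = (v + 4/3)/(v - 4)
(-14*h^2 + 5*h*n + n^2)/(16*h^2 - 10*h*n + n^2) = (-7*h - n)/(8*h - n)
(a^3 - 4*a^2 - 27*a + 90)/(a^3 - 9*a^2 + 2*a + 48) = (a^2 - a - 30)/(a^2 - 6*a - 16)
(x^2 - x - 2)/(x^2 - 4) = (x + 1)/(x + 2)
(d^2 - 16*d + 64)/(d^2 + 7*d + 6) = (d^2 - 16*d + 64)/(d^2 + 7*d + 6)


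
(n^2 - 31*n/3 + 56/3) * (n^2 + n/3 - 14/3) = n^4 - 10*n^3 + 95*n^2/9 + 490*n/9 - 784/9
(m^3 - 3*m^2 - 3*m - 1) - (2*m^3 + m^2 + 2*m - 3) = -m^3 - 4*m^2 - 5*m + 2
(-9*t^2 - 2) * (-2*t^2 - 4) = 18*t^4 + 40*t^2 + 8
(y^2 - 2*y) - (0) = y^2 - 2*y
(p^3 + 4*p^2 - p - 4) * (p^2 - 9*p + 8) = p^5 - 5*p^4 - 29*p^3 + 37*p^2 + 28*p - 32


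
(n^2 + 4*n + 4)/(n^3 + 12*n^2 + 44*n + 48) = (n + 2)/(n^2 + 10*n + 24)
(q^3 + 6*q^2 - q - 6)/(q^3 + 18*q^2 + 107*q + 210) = (q^2 - 1)/(q^2 + 12*q + 35)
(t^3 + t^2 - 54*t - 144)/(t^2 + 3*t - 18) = (t^2 - 5*t - 24)/(t - 3)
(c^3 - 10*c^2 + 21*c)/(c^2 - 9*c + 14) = c*(c - 3)/(c - 2)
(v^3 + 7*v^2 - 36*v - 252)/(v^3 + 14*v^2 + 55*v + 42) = (v - 6)/(v + 1)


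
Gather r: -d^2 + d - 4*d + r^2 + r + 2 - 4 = -d^2 - 3*d + r^2 + r - 2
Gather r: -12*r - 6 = -12*r - 6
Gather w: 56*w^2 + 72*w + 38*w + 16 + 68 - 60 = 56*w^2 + 110*w + 24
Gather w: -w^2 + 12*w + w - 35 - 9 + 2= -w^2 + 13*w - 42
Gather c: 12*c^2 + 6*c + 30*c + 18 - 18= 12*c^2 + 36*c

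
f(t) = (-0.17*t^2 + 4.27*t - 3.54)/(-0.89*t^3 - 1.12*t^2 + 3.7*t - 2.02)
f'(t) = (4.27 - 0.34*t)/(-0.89*t^3 - 1.12*t^2 + 3.7*t - 2.02) + (-0.17*t^2 + 4.27*t - 3.54)*(2.67*t^2 + 2.24*t - 3.7)/(-0.89*t^3 - 1.12*t^2 + 3.7*t - 2.02)^2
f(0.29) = 2.18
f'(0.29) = 1.87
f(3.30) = -0.26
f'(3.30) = 0.15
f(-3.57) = -1.91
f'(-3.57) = -3.37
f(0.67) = 2.43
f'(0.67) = -5.19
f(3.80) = -0.19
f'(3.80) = 0.10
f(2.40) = -0.48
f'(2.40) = 0.40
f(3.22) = -0.27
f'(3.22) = 0.17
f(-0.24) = 1.55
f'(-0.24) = 0.66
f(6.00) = -0.08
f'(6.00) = 0.03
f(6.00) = -0.08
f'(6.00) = 0.03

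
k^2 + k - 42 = (k - 6)*(k + 7)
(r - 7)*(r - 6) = r^2 - 13*r + 42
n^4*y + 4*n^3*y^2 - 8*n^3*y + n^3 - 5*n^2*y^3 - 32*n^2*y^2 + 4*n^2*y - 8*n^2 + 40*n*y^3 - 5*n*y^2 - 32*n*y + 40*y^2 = (n - 8)*(n - y)*(n + 5*y)*(n*y + 1)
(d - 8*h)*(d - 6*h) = d^2 - 14*d*h + 48*h^2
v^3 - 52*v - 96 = (v - 8)*(v + 2)*(v + 6)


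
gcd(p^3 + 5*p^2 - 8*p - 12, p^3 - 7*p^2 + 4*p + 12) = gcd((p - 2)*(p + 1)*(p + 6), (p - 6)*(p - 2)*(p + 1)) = p^2 - p - 2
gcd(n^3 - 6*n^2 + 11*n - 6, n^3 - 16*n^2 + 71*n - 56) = n - 1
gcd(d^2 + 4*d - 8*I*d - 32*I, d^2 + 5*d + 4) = d + 4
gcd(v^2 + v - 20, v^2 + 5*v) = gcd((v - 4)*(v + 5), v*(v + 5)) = v + 5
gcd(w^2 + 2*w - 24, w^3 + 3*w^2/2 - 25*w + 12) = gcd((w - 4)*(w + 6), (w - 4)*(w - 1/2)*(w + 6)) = w^2 + 2*w - 24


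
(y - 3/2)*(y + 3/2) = y^2 - 9/4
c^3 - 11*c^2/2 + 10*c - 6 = (c - 2)^2*(c - 3/2)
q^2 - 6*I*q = q*(q - 6*I)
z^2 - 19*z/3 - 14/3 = (z - 7)*(z + 2/3)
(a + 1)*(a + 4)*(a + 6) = a^3 + 11*a^2 + 34*a + 24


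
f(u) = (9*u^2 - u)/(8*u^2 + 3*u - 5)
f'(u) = (-16*u - 3)*(9*u^2 - u)/(8*u^2 + 3*u - 5)^2 + (18*u - 1)/(8*u^2 + 3*u - 5) = 5*(7*u^2 - 18*u + 1)/(64*u^4 + 48*u^3 - 71*u^2 - 30*u + 25)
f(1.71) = 1.05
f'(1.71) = -0.08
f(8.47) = 1.07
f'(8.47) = 0.00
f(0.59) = -5.71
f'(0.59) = -181.21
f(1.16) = 1.18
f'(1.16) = -0.61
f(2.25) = 1.03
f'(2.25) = -0.01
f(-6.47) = 1.23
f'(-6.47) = 0.02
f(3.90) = 1.04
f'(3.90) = 0.01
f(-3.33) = 1.40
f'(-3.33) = 0.13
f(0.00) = 0.00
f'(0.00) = 0.20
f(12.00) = 1.09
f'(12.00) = 0.00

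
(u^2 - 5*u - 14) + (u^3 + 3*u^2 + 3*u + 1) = u^3 + 4*u^2 - 2*u - 13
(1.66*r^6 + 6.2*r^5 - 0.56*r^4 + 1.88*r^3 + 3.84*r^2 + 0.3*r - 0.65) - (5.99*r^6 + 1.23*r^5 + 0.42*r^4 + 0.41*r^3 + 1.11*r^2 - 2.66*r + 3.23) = -4.33*r^6 + 4.97*r^5 - 0.98*r^4 + 1.47*r^3 + 2.73*r^2 + 2.96*r - 3.88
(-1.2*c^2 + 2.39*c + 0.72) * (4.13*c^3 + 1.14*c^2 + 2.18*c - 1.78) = -4.956*c^5 + 8.5027*c^4 + 3.0822*c^3 + 8.167*c^2 - 2.6846*c - 1.2816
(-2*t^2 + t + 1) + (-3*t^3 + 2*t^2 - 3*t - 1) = -3*t^3 - 2*t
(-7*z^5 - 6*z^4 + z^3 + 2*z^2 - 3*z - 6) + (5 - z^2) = -7*z^5 - 6*z^4 + z^3 + z^2 - 3*z - 1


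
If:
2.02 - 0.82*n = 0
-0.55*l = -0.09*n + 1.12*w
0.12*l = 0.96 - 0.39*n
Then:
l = -0.01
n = 2.46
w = 0.20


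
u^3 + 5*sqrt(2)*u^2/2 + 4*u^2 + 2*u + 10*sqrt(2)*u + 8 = (u + 4)*(u + sqrt(2)/2)*(u + 2*sqrt(2))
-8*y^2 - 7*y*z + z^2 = (-8*y + z)*(y + z)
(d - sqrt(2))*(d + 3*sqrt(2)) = d^2 + 2*sqrt(2)*d - 6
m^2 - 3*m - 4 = (m - 4)*(m + 1)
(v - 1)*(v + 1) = v^2 - 1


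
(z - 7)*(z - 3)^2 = z^3 - 13*z^2 + 51*z - 63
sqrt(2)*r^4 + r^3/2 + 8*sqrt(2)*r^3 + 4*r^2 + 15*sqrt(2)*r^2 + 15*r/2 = r*(r + 3)*(r + 5)*(sqrt(2)*r + 1/2)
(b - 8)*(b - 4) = b^2 - 12*b + 32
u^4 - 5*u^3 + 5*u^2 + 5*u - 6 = (u - 3)*(u - 2)*(u - 1)*(u + 1)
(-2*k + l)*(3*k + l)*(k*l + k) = -6*k^3*l - 6*k^3 + k^2*l^2 + k^2*l + k*l^3 + k*l^2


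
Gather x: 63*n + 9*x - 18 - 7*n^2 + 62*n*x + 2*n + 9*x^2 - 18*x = -7*n^2 + 65*n + 9*x^2 + x*(62*n - 9) - 18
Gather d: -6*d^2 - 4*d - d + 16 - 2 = -6*d^2 - 5*d + 14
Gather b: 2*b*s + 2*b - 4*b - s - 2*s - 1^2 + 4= b*(2*s - 2) - 3*s + 3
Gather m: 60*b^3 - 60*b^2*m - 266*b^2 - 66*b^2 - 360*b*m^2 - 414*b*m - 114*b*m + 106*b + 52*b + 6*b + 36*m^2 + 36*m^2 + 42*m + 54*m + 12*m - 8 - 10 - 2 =60*b^3 - 332*b^2 + 164*b + m^2*(72 - 360*b) + m*(-60*b^2 - 528*b + 108) - 20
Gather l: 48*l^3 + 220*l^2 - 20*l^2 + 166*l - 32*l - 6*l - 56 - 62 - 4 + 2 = 48*l^3 + 200*l^2 + 128*l - 120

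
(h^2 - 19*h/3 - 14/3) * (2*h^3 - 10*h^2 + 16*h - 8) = 2*h^5 - 68*h^4/3 + 70*h^3 - 188*h^2/3 - 24*h + 112/3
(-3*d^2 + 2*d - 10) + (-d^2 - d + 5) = -4*d^2 + d - 5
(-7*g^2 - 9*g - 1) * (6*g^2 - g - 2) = -42*g^4 - 47*g^3 + 17*g^2 + 19*g + 2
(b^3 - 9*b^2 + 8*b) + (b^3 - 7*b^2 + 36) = 2*b^3 - 16*b^2 + 8*b + 36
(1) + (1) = 2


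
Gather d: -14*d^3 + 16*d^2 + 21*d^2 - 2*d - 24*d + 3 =-14*d^3 + 37*d^2 - 26*d + 3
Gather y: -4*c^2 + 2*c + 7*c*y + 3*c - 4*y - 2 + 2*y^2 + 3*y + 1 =-4*c^2 + 5*c + 2*y^2 + y*(7*c - 1) - 1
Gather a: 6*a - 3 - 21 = 6*a - 24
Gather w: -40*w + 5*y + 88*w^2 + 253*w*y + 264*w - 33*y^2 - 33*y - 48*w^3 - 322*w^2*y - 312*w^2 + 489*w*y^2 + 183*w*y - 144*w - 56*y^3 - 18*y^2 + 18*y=-48*w^3 + w^2*(-322*y - 224) + w*(489*y^2 + 436*y + 80) - 56*y^3 - 51*y^2 - 10*y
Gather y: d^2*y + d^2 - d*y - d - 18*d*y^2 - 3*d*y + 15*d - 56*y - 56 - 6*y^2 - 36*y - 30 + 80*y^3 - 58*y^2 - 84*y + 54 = d^2 + 14*d + 80*y^3 + y^2*(-18*d - 64) + y*(d^2 - 4*d - 176) - 32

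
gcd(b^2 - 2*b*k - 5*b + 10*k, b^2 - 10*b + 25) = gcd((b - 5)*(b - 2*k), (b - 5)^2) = b - 5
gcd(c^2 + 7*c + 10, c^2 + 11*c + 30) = c + 5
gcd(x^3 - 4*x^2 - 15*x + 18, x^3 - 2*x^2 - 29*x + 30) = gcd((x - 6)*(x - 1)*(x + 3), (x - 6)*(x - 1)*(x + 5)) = x^2 - 7*x + 6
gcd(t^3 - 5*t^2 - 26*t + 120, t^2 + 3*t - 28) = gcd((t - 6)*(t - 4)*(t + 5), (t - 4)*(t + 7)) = t - 4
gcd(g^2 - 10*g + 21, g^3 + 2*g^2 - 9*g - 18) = g - 3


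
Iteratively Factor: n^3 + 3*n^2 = (n)*(n^2 + 3*n) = n^2*(n + 3)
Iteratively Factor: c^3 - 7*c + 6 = (c - 2)*(c^2 + 2*c - 3) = (c - 2)*(c - 1)*(c + 3)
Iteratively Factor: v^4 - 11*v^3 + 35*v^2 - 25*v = (v - 1)*(v^3 - 10*v^2 + 25*v) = (v - 5)*(v - 1)*(v^2 - 5*v) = (v - 5)^2*(v - 1)*(v)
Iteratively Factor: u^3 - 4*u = (u)*(u^2 - 4) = u*(u - 2)*(u + 2)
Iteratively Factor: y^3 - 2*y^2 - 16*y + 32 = (y + 4)*(y^2 - 6*y + 8) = (y - 4)*(y + 4)*(y - 2)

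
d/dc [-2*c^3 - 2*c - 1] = -6*c^2 - 2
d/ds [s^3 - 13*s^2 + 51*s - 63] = 3*s^2 - 26*s + 51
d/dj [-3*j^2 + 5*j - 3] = 5 - 6*j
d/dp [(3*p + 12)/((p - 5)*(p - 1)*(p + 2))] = 6*(-p^3 - 4*p^2 + 16*p + 19)/(p^6 - 8*p^5 + 2*p^4 + 76*p^3 - 31*p^2 - 140*p + 100)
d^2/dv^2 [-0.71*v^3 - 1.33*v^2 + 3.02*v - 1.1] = -4.26*v - 2.66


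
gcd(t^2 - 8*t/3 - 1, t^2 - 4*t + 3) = t - 3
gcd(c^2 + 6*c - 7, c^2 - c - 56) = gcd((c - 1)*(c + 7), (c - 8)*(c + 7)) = c + 7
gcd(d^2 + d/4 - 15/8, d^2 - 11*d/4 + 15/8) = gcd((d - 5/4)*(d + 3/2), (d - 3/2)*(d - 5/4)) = d - 5/4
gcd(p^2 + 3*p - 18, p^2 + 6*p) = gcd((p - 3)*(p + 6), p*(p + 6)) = p + 6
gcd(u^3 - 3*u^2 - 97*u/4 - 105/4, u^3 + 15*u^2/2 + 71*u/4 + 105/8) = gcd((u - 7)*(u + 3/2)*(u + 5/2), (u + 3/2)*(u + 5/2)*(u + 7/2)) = u^2 + 4*u + 15/4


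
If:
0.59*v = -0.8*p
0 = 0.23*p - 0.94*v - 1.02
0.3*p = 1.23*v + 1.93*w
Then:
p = 0.68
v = -0.92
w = 0.69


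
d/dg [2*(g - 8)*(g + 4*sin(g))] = 2*g + 2*(g - 8)*(4*cos(g) + 1) + 8*sin(g)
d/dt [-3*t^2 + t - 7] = 1 - 6*t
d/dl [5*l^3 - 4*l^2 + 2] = l*(15*l - 8)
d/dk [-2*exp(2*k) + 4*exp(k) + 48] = 4*(1 - exp(k))*exp(k)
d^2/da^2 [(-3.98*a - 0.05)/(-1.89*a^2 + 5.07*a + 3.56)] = ((40.1682 - 45.1332*a)*(-1.89*a^2 + 5.07*a + 3.56) - (3.78*a - 5.07)*(3.98*a + 0.05)*(7.56*a - 10.14))/(-1.89*a^2 + 5.07*a + 3.56)^3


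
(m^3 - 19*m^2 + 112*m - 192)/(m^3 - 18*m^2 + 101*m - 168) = (m - 8)/(m - 7)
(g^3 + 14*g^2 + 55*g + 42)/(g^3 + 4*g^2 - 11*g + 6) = (g^2 + 8*g + 7)/(g^2 - 2*g + 1)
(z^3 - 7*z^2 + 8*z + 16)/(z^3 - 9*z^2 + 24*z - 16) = (z + 1)/(z - 1)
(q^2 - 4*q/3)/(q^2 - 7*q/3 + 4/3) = q/(q - 1)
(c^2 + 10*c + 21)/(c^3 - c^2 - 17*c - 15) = (c + 7)/(c^2 - 4*c - 5)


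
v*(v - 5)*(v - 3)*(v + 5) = v^4 - 3*v^3 - 25*v^2 + 75*v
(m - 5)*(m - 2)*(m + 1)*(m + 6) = m^4 - 33*m^2 + 28*m + 60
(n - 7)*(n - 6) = n^2 - 13*n + 42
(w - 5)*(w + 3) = w^2 - 2*w - 15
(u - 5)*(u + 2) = u^2 - 3*u - 10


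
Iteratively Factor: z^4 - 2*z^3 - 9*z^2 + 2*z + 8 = (z - 1)*(z^3 - z^2 - 10*z - 8) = (z - 4)*(z - 1)*(z^2 + 3*z + 2) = (z - 4)*(z - 1)*(z + 1)*(z + 2)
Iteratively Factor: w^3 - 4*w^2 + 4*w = (w)*(w^2 - 4*w + 4) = w*(w - 2)*(w - 2)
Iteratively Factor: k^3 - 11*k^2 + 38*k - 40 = (k - 2)*(k^2 - 9*k + 20) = (k - 4)*(k - 2)*(k - 5)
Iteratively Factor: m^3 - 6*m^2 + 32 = (m + 2)*(m^2 - 8*m + 16) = (m - 4)*(m + 2)*(m - 4)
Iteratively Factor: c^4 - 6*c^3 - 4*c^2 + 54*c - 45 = (c - 5)*(c^3 - c^2 - 9*c + 9) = (c - 5)*(c - 3)*(c^2 + 2*c - 3) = (c - 5)*(c - 3)*(c + 3)*(c - 1)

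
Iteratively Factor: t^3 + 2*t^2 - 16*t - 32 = (t + 2)*(t^2 - 16) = (t - 4)*(t + 2)*(t + 4)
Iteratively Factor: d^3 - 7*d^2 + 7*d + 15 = (d + 1)*(d^2 - 8*d + 15) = (d - 5)*(d + 1)*(d - 3)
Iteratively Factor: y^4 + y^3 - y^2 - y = (y + 1)*(y^3 - y) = y*(y + 1)*(y^2 - 1) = y*(y + 1)^2*(y - 1)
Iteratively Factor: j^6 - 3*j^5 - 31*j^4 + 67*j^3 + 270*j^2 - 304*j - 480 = (j - 2)*(j^5 - j^4 - 33*j^3 + j^2 + 272*j + 240) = (j - 4)*(j - 2)*(j^4 + 3*j^3 - 21*j^2 - 83*j - 60) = (j - 5)*(j - 4)*(j - 2)*(j^3 + 8*j^2 + 19*j + 12) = (j - 5)*(j - 4)*(j - 2)*(j + 4)*(j^2 + 4*j + 3) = (j - 5)*(j - 4)*(j - 2)*(j + 3)*(j + 4)*(j + 1)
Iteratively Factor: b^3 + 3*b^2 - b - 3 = (b + 3)*(b^2 - 1) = (b - 1)*(b + 3)*(b + 1)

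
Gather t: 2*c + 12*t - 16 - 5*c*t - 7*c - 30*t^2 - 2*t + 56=-5*c - 30*t^2 + t*(10 - 5*c) + 40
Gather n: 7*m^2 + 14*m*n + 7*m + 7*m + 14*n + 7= 7*m^2 + 14*m + n*(14*m + 14) + 7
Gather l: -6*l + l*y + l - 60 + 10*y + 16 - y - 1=l*(y - 5) + 9*y - 45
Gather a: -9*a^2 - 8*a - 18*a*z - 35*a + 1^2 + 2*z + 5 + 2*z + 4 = -9*a^2 + a*(-18*z - 43) + 4*z + 10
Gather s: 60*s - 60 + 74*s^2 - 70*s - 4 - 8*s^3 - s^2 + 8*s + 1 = -8*s^3 + 73*s^2 - 2*s - 63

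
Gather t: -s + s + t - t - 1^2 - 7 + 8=0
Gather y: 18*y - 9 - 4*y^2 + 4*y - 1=-4*y^2 + 22*y - 10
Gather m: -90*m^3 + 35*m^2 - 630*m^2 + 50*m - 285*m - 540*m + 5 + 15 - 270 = -90*m^3 - 595*m^2 - 775*m - 250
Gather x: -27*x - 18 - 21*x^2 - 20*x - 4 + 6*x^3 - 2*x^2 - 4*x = 6*x^3 - 23*x^2 - 51*x - 22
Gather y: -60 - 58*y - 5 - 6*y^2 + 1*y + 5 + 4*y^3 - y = 4*y^3 - 6*y^2 - 58*y - 60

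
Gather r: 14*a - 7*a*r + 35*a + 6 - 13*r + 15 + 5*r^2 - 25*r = 49*a + 5*r^2 + r*(-7*a - 38) + 21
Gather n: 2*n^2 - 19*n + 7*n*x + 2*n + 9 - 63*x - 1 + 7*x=2*n^2 + n*(7*x - 17) - 56*x + 8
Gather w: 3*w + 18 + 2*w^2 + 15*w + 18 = 2*w^2 + 18*w + 36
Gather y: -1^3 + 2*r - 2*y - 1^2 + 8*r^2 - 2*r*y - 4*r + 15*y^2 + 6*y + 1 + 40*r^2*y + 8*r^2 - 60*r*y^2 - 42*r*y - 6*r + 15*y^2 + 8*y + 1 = 16*r^2 - 8*r + y^2*(30 - 60*r) + y*(40*r^2 - 44*r + 12)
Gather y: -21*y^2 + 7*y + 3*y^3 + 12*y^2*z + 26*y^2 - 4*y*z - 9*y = 3*y^3 + y^2*(12*z + 5) + y*(-4*z - 2)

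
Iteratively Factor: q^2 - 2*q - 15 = (q - 5)*(q + 3)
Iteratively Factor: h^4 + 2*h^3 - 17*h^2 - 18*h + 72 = (h + 4)*(h^3 - 2*h^2 - 9*h + 18) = (h - 3)*(h + 4)*(h^2 + h - 6) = (h - 3)*(h + 3)*(h + 4)*(h - 2)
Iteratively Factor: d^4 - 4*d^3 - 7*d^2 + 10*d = (d)*(d^3 - 4*d^2 - 7*d + 10) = d*(d + 2)*(d^2 - 6*d + 5) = d*(d - 1)*(d + 2)*(d - 5)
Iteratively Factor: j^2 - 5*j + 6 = (j - 3)*(j - 2)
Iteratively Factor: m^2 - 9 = (m - 3)*(m + 3)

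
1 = 1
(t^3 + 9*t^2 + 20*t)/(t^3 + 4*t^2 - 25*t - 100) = t/(t - 5)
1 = 1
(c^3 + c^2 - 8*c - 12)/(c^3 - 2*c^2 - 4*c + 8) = (c^2 - c - 6)/(c^2 - 4*c + 4)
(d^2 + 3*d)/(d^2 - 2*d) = (d + 3)/(d - 2)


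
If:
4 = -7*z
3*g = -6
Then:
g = -2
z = -4/7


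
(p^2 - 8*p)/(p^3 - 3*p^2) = (p - 8)/(p*(p - 3))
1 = 1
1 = 1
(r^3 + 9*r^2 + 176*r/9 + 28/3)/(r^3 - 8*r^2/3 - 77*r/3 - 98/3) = (r^2 + 20*r/3 + 4)/(r^2 - 5*r - 14)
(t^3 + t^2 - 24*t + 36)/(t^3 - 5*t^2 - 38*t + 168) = (t^2 - 5*t + 6)/(t^2 - 11*t + 28)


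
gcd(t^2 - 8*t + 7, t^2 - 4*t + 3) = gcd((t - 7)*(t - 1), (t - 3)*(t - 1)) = t - 1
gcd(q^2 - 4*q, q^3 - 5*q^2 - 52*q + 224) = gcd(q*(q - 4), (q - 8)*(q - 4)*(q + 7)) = q - 4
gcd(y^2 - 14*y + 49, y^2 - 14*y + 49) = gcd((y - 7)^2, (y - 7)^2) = y^2 - 14*y + 49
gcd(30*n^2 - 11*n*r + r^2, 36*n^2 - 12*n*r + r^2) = -6*n + r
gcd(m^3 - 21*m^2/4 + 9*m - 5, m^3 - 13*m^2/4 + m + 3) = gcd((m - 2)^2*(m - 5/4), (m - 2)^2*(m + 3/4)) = m^2 - 4*m + 4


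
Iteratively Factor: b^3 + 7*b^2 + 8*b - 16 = (b + 4)*(b^2 + 3*b - 4) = (b - 1)*(b + 4)*(b + 4)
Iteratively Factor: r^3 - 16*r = (r - 4)*(r^2 + 4*r) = (r - 4)*(r + 4)*(r)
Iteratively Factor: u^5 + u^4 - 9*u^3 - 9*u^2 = (u - 3)*(u^4 + 4*u^3 + 3*u^2) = (u - 3)*(u + 3)*(u^3 + u^2) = u*(u - 3)*(u + 3)*(u^2 + u) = u^2*(u - 3)*(u + 3)*(u + 1)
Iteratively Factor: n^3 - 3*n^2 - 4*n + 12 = (n - 3)*(n^2 - 4) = (n - 3)*(n + 2)*(n - 2)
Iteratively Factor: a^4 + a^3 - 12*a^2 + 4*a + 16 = (a - 2)*(a^3 + 3*a^2 - 6*a - 8) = (a - 2)^2*(a^2 + 5*a + 4) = (a - 2)^2*(a + 4)*(a + 1)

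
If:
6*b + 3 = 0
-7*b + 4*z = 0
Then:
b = -1/2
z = -7/8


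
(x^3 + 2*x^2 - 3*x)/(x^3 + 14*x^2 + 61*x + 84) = x*(x - 1)/(x^2 + 11*x + 28)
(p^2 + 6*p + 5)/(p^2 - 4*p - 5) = (p + 5)/(p - 5)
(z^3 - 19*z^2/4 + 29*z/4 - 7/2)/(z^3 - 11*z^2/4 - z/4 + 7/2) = (z - 1)/(z + 1)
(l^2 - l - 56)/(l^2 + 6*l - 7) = (l - 8)/(l - 1)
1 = 1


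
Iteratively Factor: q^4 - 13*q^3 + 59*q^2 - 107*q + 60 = (q - 1)*(q^3 - 12*q^2 + 47*q - 60) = (q - 3)*(q - 1)*(q^2 - 9*q + 20) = (q - 4)*(q - 3)*(q - 1)*(q - 5)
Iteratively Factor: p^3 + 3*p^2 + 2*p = (p + 1)*(p^2 + 2*p) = (p + 1)*(p + 2)*(p)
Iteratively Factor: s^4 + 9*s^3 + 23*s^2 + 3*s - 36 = (s + 4)*(s^3 + 5*s^2 + 3*s - 9) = (s + 3)*(s + 4)*(s^2 + 2*s - 3) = (s + 3)^2*(s + 4)*(s - 1)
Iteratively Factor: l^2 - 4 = (l - 2)*(l + 2)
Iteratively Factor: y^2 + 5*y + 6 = (y + 3)*(y + 2)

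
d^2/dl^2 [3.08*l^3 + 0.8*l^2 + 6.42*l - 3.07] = 18.48*l + 1.6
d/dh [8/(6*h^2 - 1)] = -96*h/(6*h^2 - 1)^2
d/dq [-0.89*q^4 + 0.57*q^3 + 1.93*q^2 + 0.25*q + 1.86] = -3.56*q^3 + 1.71*q^2 + 3.86*q + 0.25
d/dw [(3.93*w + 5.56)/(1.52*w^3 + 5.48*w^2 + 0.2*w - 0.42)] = (5.9736*w^3 + 21.5364*w^2 + 0.786*w - (3.93*w + 5.56)*(4.56*w^2 + 10.96*w + 0.2) - 1.6506)/(1.52*w^3 + 5.48*w^2 + 0.2*w - 0.42)^2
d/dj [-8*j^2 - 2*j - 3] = -16*j - 2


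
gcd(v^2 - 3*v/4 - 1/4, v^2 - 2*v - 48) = 1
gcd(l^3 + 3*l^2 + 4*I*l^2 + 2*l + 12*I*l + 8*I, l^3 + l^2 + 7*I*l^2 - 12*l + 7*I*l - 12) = l^2 + l*(1 + 4*I) + 4*I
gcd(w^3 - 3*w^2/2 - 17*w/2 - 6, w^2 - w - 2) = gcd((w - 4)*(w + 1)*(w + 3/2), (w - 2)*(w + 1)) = w + 1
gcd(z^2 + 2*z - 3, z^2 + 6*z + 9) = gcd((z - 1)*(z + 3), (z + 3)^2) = z + 3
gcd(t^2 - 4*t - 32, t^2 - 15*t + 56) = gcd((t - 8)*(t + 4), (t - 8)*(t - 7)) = t - 8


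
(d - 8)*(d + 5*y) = d^2 + 5*d*y - 8*d - 40*y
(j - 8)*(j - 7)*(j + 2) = j^3 - 13*j^2 + 26*j + 112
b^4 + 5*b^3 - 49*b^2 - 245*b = b*(b - 7)*(b + 5)*(b + 7)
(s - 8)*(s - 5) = s^2 - 13*s + 40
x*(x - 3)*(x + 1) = x^3 - 2*x^2 - 3*x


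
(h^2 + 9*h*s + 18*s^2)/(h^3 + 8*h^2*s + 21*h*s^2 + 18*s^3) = (h + 6*s)/(h^2 + 5*h*s + 6*s^2)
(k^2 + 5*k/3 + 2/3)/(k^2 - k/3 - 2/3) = (k + 1)/(k - 1)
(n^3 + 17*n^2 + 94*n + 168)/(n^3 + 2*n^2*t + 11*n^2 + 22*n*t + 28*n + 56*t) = (n + 6)/(n + 2*t)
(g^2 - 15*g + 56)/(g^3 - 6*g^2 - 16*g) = (g - 7)/(g*(g + 2))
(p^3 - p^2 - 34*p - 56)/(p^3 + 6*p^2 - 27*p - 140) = (p^2 - 5*p - 14)/(p^2 + 2*p - 35)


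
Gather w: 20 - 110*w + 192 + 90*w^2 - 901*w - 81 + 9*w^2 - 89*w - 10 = 99*w^2 - 1100*w + 121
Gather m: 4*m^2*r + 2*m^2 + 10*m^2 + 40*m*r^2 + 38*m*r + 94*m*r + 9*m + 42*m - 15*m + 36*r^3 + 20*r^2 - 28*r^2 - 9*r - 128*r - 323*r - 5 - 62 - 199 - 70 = m^2*(4*r + 12) + m*(40*r^2 + 132*r + 36) + 36*r^3 - 8*r^2 - 460*r - 336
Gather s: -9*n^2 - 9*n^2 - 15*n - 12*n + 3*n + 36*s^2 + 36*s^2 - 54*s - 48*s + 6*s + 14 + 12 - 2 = -18*n^2 - 24*n + 72*s^2 - 96*s + 24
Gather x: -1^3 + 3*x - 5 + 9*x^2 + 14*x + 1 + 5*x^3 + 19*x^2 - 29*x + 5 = 5*x^3 + 28*x^2 - 12*x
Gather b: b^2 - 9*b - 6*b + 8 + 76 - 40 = b^2 - 15*b + 44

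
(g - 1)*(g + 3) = g^2 + 2*g - 3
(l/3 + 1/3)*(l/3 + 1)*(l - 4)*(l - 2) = l^4/9 - 2*l^3/9 - 13*l^2/9 + 14*l/9 + 8/3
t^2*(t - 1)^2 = t^4 - 2*t^3 + t^2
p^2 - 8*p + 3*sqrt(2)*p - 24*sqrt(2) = (p - 8)*(p + 3*sqrt(2))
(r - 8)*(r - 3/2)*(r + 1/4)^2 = r^4 - 9*r^3 + 117*r^2/16 + 173*r/32 + 3/4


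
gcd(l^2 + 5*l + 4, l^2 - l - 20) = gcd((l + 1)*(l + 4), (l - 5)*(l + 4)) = l + 4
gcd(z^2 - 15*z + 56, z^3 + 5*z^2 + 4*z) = 1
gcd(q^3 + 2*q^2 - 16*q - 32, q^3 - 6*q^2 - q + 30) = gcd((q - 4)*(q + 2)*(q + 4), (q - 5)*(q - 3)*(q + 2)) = q + 2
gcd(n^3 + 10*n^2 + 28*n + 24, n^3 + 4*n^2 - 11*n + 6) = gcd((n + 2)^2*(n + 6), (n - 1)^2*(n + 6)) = n + 6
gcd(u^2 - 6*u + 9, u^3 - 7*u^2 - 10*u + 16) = 1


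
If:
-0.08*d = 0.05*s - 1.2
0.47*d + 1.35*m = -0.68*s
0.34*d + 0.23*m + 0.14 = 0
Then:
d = 5.93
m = -9.37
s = 14.51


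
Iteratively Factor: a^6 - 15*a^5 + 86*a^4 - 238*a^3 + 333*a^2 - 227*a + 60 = (a - 5)*(a^5 - 10*a^4 + 36*a^3 - 58*a^2 + 43*a - 12) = (a - 5)*(a - 1)*(a^4 - 9*a^3 + 27*a^2 - 31*a + 12) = (a - 5)*(a - 1)^2*(a^3 - 8*a^2 + 19*a - 12) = (a - 5)*(a - 3)*(a - 1)^2*(a^2 - 5*a + 4) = (a - 5)*(a - 4)*(a - 3)*(a - 1)^2*(a - 1)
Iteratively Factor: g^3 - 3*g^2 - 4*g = (g - 4)*(g^2 + g) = (g - 4)*(g + 1)*(g)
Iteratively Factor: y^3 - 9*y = (y)*(y^2 - 9) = y*(y - 3)*(y + 3)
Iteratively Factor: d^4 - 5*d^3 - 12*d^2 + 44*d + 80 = (d + 2)*(d^3 - 7*d^2 + 2*d + 40) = (d - 4)*(d + 2)*(d^2 - 3*d - 10) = (d - 4)*(d + 2)^2*(d - 5)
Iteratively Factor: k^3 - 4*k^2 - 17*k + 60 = (k - 5)*(k^2 + k - 12) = (k - 5)*(k - 3)*(k + 4)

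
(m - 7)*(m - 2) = m^2 - 9*m + 14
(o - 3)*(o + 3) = o^2 - 9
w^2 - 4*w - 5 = (w - 5)*(w + 1)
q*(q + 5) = q^2 + 5*q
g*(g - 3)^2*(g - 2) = g^4 - 8*g^3 + 21*g^2 - 18*g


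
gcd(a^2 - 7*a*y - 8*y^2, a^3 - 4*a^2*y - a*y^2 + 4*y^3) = a + y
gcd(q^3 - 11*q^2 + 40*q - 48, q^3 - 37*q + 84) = q^2 - 7*q + 12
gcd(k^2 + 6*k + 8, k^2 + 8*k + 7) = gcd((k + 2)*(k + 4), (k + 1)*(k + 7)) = 1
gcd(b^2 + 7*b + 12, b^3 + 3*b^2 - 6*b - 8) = b + 4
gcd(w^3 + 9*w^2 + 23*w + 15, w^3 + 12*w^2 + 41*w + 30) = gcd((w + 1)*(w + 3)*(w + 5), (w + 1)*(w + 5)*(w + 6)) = w^2 + 6*w + 5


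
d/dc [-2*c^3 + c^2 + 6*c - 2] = -6*c^2 + 2*c + 6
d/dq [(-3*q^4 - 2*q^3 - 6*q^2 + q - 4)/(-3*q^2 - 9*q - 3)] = (6*q^5 + 29*q^4 + 24*q^3 + 25*q^2 + 4*q - 13)/(3*(q^4 + 6*q^3 + 11*q^2 + 6*q + 1))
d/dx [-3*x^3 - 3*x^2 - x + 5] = -9*x^2 - 6*x - 1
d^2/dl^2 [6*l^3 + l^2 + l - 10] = 36*l + 2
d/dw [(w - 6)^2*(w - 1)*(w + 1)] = 4*w^3 - 36*w^2 + 70*w + 12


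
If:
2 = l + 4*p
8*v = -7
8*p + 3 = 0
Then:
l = 7/2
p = -3/8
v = -7/8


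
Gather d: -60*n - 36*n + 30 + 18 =48 - 96*n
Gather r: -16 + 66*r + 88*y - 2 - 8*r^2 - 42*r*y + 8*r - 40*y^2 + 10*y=-8*r^2 + r*(74 - 42*y) - 40*y^2 + 98*y - 18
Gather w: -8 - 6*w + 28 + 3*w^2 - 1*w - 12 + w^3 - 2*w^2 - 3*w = w^3 + w^2 - 10*w + 8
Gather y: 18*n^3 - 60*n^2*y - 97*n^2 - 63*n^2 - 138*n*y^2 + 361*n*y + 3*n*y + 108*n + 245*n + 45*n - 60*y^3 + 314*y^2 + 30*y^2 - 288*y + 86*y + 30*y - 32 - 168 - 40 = 18*n^3 - 160*n^2 + 398*n - 60*y^3 + y^2*(344 - 138*n) + y*(-60*n^2 + 364*n - 172) - 240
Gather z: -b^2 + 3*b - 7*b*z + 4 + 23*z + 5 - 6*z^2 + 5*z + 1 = -b^2 + 3*b - 6*z^2 + z*(28 - 7*b) + 10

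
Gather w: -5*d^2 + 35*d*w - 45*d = -5*d^2 + 35*d*w - 45*d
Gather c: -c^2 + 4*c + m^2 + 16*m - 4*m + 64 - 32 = -c^2 + 4*c + m^2 + 12*m + 32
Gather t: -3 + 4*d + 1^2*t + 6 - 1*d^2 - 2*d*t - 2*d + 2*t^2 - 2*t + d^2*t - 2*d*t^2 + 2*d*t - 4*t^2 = -d^2 + 2*d + t^2*(-2*d - 2) + t*(d^2 - 1) + 3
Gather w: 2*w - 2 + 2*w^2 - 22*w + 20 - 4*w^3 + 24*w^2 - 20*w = -4*w^3 + 26*w^2 - 40*w + 18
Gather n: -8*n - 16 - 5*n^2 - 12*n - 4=-5*n^2 - 20*n - 20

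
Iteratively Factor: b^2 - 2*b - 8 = (b - 4)*(b + 2)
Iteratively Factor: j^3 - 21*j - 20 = (j + 4)*(j^2 - 4*j - 5) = (j + 1)*(j + 4)*(j - 5)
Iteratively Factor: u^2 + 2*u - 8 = (u + 4)*(u - 2)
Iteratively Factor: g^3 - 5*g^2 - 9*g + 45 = (g - 3)*(g^2 - 2*g - 15) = (g - 3)*(g + 3)*(g - 5)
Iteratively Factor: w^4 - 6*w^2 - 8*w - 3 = (w - 3)*(w^3 + 3*w^2 + 3*w + 1) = (w - 3)*(w + 1)*(w^2 + 2*w + 1) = (w - 3)*(w + 1)^2*(w + 1)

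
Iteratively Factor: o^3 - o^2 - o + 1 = (o - 1)*(o^2 - 1) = (o - 1)*(o + 1)*(o - 1)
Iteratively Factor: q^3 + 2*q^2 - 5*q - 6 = (q + 3)*(q^2 - q - 2) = (q - 2)*(q + 3)*(q + 1)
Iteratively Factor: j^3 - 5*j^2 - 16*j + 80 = (j + 4)*(j^2 - 9*j + 20) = (j - 5)*(j + 4)*(j - 4)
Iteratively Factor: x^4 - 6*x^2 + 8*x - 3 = (x + 3)*(x^3 - 3*x^2 + 3*x - 1) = (x - 1)*(x + 3)*(x^2 - 2*x + 1) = (x - 1)^2*(x + 3)*(x - 1)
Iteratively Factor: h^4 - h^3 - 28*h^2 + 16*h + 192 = (h + 4)*(h^3 - 5*h^2 - 8*h + 48) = (h - 4)*(h + 4)*(h^2 - h - 12) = (h - 4)*(h + 3)*(h + 4)*(h - 4)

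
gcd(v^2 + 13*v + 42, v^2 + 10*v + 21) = v + 7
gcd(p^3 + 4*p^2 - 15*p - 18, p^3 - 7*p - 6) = p^2 - 2*p - 3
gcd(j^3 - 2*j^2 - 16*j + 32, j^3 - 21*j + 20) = j - 4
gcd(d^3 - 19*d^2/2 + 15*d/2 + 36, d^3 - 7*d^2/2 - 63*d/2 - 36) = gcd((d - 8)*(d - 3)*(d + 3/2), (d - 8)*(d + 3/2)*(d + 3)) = d^2 - 13*d/2 - 12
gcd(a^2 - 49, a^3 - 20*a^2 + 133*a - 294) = a - 7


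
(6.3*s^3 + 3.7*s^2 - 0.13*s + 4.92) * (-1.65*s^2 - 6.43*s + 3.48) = -10.395*s^5 - 46.614*s^4 - 1.6525*s^3 + 5.5939*s^2 - 32.088*s + 17.1216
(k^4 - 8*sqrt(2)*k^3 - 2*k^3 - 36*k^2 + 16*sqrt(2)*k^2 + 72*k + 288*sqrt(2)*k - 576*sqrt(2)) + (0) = k^4 - 8*sqrt(2)*k^3 - 2*k^3 - 36*k^2 + 16*sqrt(2)*k^2 + 72*k + 288*sqrt(2)*k - 576*sqrt(2)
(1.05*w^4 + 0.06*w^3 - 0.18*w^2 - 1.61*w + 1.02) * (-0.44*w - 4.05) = -0.462*w^5 - 4.2789*w^4 - 0.1638*w^3 + 1.4374*w^2 + 6.0717*w - 4.131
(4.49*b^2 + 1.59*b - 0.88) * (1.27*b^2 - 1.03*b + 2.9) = 5.7023*b^4 - 2.6054*b^3 + 10.2657*b^2 + 5.5174*b - 2.552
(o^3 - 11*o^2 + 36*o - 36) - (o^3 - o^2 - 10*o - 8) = -10*o^2 + 46*o - 28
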